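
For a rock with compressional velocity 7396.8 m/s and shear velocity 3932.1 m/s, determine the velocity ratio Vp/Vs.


Vp/Vs = 7396.8 / 3932.1
= 1.8811

1.8811


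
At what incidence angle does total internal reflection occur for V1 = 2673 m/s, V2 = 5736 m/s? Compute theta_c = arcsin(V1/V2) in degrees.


V1/V2 = 2673/5736 = 0.466004
theta_c = arcsin(0.466004) = 27.7752 degrees

27.7752


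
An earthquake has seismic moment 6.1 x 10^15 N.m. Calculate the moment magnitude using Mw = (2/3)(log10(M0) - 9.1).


log10(M0) = log10(6.1 x 10^15) = 15.7853
Mw = 2/3 * (15.7853 - 9.1)
= 2/3 * 6.6853
= 4.46

4.46


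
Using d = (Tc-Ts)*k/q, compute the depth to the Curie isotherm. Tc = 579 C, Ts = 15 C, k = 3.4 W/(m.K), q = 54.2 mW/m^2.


T_Curie - T_surf = 579 - 15 = 564 C
Convert q to W/m^2: 54.2 mW/m^2 = 0.0542 W/m^2
d = 564 * 3.4 / 0.0542 = 35380.07 m

35380.07


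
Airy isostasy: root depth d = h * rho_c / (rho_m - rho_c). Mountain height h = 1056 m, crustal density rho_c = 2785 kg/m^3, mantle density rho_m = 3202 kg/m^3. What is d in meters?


rho_m - rho_c = 3202 - 2785 = 417
d = 1056 * 2785 / 417
= 2940960 / 417
= 7052.66 m

7052.66


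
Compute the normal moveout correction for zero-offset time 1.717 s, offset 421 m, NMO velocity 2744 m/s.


x/Vnmo = 421/2744 = 0.153426
(x/Vnmo)^2 = 0.023539
t0^2 = 2.948089
sqrt(2.948089 + 0.023539) = 1.723841
dt = 1.723841 - 1.717 = 0.006841

0.006841


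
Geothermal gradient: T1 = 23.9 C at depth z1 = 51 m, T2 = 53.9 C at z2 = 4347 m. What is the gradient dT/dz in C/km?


dT = 53.9 - 23.9 = 30.0 C
dz = 4347 - 51 = 4296 m
gradient = dT/dz * 1000 = 30.0/4296 * 1000 = 6.9832 C/km

6.9832


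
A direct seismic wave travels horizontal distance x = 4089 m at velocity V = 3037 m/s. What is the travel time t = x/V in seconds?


t = x / V
= 4089 / 3037
= 1.3464 s

1.3464


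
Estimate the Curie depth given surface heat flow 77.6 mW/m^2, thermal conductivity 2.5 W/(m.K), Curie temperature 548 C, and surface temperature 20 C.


T_Curie - T_surf = 548 - 20 = 528 C
Convert q to W/m^2: 77.6 mW/m^2 = 0.0776 W/m^2
d = 528 * 2.5 / 0.0776 = 17010.31 m

17010.31


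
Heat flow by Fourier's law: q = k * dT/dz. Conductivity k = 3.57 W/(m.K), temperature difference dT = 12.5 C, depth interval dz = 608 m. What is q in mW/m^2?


q = k * dT / dz * 1000
= 3.57 * 12.5 / 608 * 1000
= 0.073396 * 1000
= 73.3964 mW/m^2

73.3964


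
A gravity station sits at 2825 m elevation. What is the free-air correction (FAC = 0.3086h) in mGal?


FAC = 0.3086 * h
= 0.3086 * 2825
= 871.795 mGal

871.795


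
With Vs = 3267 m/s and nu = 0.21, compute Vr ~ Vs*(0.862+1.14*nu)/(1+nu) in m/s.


Numerator factor = 0.862 + 1.14*0.21 = 1.1014
Denominator = 1 + 0.21 = 1.21
Vr = 3267 * 1.1014 / 1.21 = 2973.78 m/s

2973.78


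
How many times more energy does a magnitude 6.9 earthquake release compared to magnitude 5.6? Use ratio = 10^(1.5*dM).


M2 - M1 = 6.9 - 5.6 = 1.3
1.5 * 1.3 = 1.95
ratio = 10^1.95 = 89.13

89.13


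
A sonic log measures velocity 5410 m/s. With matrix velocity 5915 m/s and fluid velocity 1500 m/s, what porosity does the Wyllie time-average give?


1/V - 1/Vm = 1/5410 - 1/5915 = 1.578e-05
1/Vf - 1/Vm = 1/1500 - 1/5915 = 0.0004976
phi = 1.578e-05 / 0.0004976 = 0.0317

0.0317


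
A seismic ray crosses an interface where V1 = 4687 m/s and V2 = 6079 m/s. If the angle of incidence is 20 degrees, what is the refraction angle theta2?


sin(theta1) = sin(20 deg) = 0.34202
sin(theta2) = V2/V1 * sin(theta1) = 6079/4687 * 0.34202 = 0.443597
theta2 = arcsin(0.443597) = 26.3336 degrees

26.3336


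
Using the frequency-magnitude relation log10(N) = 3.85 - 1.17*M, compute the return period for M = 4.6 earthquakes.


log10(N) = 3.85 - 1.17*4.6 = -1.532
N = 10^-1.532 = 0.029376
T = 1/N = 1/0.029376 = 34.0408 years

34.0408


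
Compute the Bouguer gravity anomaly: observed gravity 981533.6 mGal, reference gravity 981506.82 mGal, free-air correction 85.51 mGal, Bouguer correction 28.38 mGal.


BA = g_obs - g_ref + FAC - BC
= 981533.6 - 981506.82 + 85.51 - 28.38
= 83.91 mGal

83.91


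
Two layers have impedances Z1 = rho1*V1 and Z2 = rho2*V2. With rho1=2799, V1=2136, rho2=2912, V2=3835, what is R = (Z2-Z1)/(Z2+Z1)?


Z1 = 2799 * 2136 = 5978664
Z2 = 2912 * 3835 = 11167520
R = (11167520 - 5978664) / (11167520 + 5978664) = 5188856 / 17146184 = 0.3026

0.3026


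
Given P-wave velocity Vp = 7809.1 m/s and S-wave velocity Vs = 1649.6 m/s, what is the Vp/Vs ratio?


Vp/Vs = 7809.1 / 1649.6
= 4.7339

4.7339


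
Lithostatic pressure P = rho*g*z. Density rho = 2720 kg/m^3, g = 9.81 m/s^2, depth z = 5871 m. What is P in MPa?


P = rho * g * z / 1e6
= 2720 * 9.81 * 5871 / 1e6
= 156657067.2 / 1e6
= 156.6571 MPa

156.6571


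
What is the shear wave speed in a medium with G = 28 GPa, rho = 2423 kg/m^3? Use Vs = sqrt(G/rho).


Convert G to Pa: G = 28e9 Pa
Compute G/rho = 28e9 / 2423 = 11555922.4102
Vs = sqrt(11555922.4102) = 3399.4 m/s

3399.4


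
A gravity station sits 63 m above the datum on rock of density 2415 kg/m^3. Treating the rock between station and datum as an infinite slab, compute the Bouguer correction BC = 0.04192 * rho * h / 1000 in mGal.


BC = 0.04192 * rho * h / 1000
= 0.04192 * 2415 * 63 / 1000
= 6.3779 mGal

6.3779


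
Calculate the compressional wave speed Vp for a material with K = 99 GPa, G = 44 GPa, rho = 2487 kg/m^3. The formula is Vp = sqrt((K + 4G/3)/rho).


First compute the effective modulus:
K + 4G/3 = 99e9 + 4*44e9/3 = 157666666666.67 Pa
Then divide by density:
157666666666.67 / 2487 = 63396327.57 Pa/(kg/m^3)
Take the square root:
Vp = sqrt(63396327.57) = 7962.18 m/s

7962.18


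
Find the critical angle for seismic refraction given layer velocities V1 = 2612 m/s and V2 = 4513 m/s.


V1/V2 = 2612/4513 = 0.578772
theta_c = arcsin(0.578772) = 35.3642 degrees

35.3642


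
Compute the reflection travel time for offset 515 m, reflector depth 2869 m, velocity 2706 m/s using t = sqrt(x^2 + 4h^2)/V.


x^2 + 4h^2 = 515^2 + 4*2869^2 = 265225 + 32924644 = 33189869
sqrt(33189869) = 5761.0649
t = 5761.0649 / 2706 = 2.129 s

2.129


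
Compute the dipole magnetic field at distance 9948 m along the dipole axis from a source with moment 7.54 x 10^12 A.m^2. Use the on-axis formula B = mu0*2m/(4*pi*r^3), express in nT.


m = 7.54 x 10^12 = 7540000000000 A.m^2
2m = 15080000000000 A.m^2
r^3 = 9948^3 = 984480979392
B = (4pi*10^-7) * 15080000000000 / (4*pi * 984480979392) * 1e9
= 18950086.886454 / 12371352849827.17 * 1e9
= 1531.7716 nT

1531.7716


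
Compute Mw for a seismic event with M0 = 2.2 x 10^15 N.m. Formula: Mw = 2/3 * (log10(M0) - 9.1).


log10(M0) = log10(2.2 x 10^15) = 15.3424
Mw = 2/3 * (15.3424 - 9.1)
= 2/3 * 6.2424
= 4.16

4.16


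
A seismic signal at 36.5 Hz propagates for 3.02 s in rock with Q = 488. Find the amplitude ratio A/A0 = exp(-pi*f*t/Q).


pi*f*t/Q = pi*36.5*3.02/488 = 0.709627
A/A0 = exp(-0.709627) = 0.491828

0.491828


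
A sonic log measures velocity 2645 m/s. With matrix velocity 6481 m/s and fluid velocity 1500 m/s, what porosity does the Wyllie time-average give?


1/V - 1/Vm = 1/2645 - 1/6481 = 0.00022377
1/Vf - 1/Vm = 1/1500 - 1/6481 = 0.00051237
phi = 0.00022377 / 0.00051237 = 0.4367

0.4367


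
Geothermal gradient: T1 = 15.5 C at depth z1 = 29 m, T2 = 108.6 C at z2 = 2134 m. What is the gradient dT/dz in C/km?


dT = 108.6 - 15.5 = 93.1 C
dz = 2134 - 29 = 2105 m
gradient = dT/dz * 1000 = 93.1/2105 * 1000 = 44.228 C/km

44.228


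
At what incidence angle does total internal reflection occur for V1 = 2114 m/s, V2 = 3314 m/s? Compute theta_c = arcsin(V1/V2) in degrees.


V1/V2 = 2114/3314 = 0.6379
theta_c = arcsin(0.6379) = 39.6354 degrees

39.6354


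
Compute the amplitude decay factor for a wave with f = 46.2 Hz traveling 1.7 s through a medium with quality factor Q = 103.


pi*f*t/Q = pi*46.2*1.7/103 = 2.395541
A/A0 = exp(-2.395541) = 0.091123

0.091123


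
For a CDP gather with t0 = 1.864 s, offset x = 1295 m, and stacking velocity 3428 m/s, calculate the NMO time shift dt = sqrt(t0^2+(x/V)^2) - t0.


x/Vnmo = 1295/3428 = 0.377771
(x/Vnmo)^2 = 0.142711
t0^2 = 3.474496
sqrt(3.474496 + 0.142711) = 1.901896
dt = 1.901896 - 1.864 = 0.037896

0.037896


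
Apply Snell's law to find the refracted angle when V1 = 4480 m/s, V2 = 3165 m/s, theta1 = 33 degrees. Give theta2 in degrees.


sin(theta1) = sin(33 deg) = 0.544639
sin(theta2) = V2/V1 * sin(theta1) = 3165/4480 * 0.544639 = 0.384773
theta2 = arcsin(0.384773) = 22.6296 degrees

22.6296


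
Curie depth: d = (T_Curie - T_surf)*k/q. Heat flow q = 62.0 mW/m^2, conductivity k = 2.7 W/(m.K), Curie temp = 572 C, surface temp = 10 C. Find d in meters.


T_Curie - T_surf = 572 - 10 = 562 C
Convert q to W/m^2: 62.0 mW/m^2 = 0.062 W/m^2
d = 562 * 2.7 / 0.062 = 24474.19 m

24474.19


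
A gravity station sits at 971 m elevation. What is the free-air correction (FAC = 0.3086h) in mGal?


FAC = 0.3086 * h
= 0.3086 * 971
= 299.6506 mGal

299.6506


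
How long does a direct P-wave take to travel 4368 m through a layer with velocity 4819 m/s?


t = x / V
= 4368 / 4819
= 0.9064 s

0.9064


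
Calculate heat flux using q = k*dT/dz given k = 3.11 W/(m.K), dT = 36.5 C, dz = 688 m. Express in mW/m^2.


q = k * dT / dz * 1000
= 3.11 * 36.5 / 688 * 1000
= 0.164993 * 1000
= 164.9927 mW/m^2

164.9927


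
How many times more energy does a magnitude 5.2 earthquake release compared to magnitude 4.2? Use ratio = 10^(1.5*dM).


M2 - M1 = 5.2 - 4.2 = 1.0
1.5 * 1.0 = 1.5
ratio = 10^1.5 = 31.62

31.62


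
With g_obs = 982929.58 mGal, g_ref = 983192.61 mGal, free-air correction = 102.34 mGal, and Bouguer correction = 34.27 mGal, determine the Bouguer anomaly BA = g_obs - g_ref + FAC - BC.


BA = g_obs - g_ref + FAC - BC
= 982929.58 - 983192.61 + 102.34 - 34.27
= -194.96 mGal

-194.96


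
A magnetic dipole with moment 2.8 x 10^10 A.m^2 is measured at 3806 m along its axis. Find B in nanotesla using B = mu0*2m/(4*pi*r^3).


m = 2.8 x 10^10 = 28000000000 A.m^2
2m = 56000000000 A.m^2
r^3 = 3806^3 = 55132330616
B = (4pi*10^-7) * 56000000000 / (4*pi * 55132330616) * 1e9
= 70371.67544 / 692813299354.04 * 1e9
= 101.5738 nT

101.5738


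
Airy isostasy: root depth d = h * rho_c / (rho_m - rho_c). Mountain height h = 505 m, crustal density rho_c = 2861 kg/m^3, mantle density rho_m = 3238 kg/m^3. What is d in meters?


rho_m - rho_c = 3238 - 2861 = 377
d = 505 * 2861 / 377
= 1444805 / 377
= 3832.37 m

3832.37


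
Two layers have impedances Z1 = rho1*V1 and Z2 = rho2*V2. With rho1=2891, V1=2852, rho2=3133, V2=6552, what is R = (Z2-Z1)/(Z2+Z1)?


Z1 = 2891 * 2852 = 8245132
Z2 = 3133 * 6552 = 20527416
R = (20527416 - 8245132) / (20527416 + 8245132) = 12282284 / 28772548 = 0.4269

0.4269


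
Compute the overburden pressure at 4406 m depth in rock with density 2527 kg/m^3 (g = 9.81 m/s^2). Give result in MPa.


P = rho * g * z / 1e6
= 2527 * 9.81 * 4406 / 1e6
= 109224167.22 / 1e6
= 109.2242 MPa

109.2242


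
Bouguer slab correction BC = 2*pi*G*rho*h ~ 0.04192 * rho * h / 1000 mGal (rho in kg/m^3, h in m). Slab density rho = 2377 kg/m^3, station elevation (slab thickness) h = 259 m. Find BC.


BC = 0.04192 * rho * h / 1000
= 0.04192 * 2377 * 259 / 1000
= 25.8078 mGal

25.8078


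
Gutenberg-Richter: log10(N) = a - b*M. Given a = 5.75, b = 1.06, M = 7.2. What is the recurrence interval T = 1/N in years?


log10(N) = 5.75 - 1.06*7.2 = -1.882
N = 10^-1.882 = 0.013122
T = 1/N = 1/0.013122 = 76.2079 years

76.2079


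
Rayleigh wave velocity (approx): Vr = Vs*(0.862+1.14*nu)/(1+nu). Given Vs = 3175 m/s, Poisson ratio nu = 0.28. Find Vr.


Numerator factor = 0.862 + 1.14*0.28 = 1.1812
Denominator = 1 + 0.28 = 1.28
Vr = 3175 * 1.1812 / 1.28 = 2929.93 m/s

2929.93


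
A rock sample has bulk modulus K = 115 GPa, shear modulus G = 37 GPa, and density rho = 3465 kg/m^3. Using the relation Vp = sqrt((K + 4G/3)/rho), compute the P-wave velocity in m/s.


First compute the effective modulus:
K + 4G/3 = 115e9 + 4*37e9/3 = 164333333333.33 Pa
Then divide by density:
164333333333.33 / 3465 = 47426647.4266 Pa/(kg/m^3)
Take the square root:
Vp = sqrt(47426647.4266) = 6886.7 m/s

6886.7


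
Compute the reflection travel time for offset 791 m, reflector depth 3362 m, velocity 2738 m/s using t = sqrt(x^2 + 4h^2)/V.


x^2 + 4h^2 = 791^2 + 4*3362^2 = 625681 + 45212176 = 45837857
sqrt(45837857) = 6770.3661
t = 6770.3661 / 2738 = 2.4727 s

2.4727


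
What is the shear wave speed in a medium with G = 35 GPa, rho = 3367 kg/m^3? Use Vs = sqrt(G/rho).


Convert G to Pa: G = 35e9 Pa
Compute G/rho = 35e9 / 3367 = 10395010.395
Vs = sqrt(10395010.395) = 3224.13 m/s

3224.13


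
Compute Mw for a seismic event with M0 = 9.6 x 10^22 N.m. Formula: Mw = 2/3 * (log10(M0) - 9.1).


log10(M0) = log10(9.6 x 10^22) = 22.9823
Mw = 2/3 * (22.9823 - 9.1)
= 2/3 * 13.8823
= 9.25

9.25


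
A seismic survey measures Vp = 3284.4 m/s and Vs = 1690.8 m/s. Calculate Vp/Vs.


Vp/Vs = 3284.4 / 1690.8
= 1.9425

1.9425


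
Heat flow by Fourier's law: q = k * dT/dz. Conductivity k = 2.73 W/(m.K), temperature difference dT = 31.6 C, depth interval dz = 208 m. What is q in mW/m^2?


q = k * dT / dz * 1000
= 2.73 * 31.6 / 208 * 1000
= 0.41475 * 1000
= 414.75 mW/m^2

414.75


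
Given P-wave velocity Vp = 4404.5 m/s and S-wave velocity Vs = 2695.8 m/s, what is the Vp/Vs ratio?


Vp/Vs = 4404.5 / 2695.8
= 1.6338

1.6338


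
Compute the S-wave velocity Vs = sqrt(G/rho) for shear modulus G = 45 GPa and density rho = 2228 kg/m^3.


Convert G to Pa: G = 45e9 Pa
Compute G/rho = 45e9 / 2228 = 20197486.535
Vs = sqrt(20197486.535) = 4494.16 m/s

4494.16


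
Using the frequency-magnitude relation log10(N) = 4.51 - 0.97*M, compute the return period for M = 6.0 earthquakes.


log10(N) = 4.51 - 0.97*6.0 = -1.31
N = 10^-1.31 = 0.048978
T = 1/N = 1/0.048978 = 20.4174 years

20.4174


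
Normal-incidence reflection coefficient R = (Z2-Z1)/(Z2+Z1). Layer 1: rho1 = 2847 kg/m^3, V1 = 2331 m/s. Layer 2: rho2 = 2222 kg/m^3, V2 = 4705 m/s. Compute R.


Z1 = 2847 * 2331 = 6636357
Z2 = 2222 * 4705 = 10454510
R = (10454510 - 6636357) / (10454510 + 6636357) = 3818153 / 17090867 = 0.2234

0.2234


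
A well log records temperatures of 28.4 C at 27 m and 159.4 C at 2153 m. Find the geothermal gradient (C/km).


dT = 159.4 - 28.4 = 131.0 C
dz = 2153 - 27 = 2126 m
gradient = dT/dz * 1000 = 131.0/2126 * 1000 = 61.6181 C/km

61.6181


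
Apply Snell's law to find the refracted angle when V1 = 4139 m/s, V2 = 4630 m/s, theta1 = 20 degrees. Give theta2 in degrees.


sin(theta1) = sin(20 deg) = 0.34202
sin(theta2) = V2/V1 * sin(theta1) = 4630/4139 * 0.34202 = 0.382593
theta2 = arcsin(0.382593) = 22.4944 degrees

22.4944


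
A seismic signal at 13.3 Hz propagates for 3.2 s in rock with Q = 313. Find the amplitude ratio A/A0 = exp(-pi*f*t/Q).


pi*f*t/Q = pi*13.3*3.2/313 = 0.427176
A/A0 = exp(-0.427176) = 0.652349

0.652349


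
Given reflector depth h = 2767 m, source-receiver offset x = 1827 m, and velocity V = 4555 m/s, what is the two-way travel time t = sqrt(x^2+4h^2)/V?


x^2 + 4h^2 = 1827^2 + 4*2767^2 = 3337929 + 30625156 = 33963085
sqrt(33963085) = 5827.7856
t = 5827.7856 / 4555 = 1.2794 s

1.2794


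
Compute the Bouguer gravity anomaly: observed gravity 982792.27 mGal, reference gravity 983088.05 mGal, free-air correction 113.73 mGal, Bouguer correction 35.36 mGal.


BA = g_obs - g_ref + FAC - BC
= 982792.27 - 983088.05 + 113.73 - 35.36
= -217.41 mGal

-217.41


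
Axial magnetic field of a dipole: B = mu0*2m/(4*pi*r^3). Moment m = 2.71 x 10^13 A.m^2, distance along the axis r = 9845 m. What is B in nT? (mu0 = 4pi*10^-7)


m = 2.71 x 10^13 = 27100000000000 A.m^2
2m = 54200000000000 A.m^2
r^3 = 9845^3 = 954217026125
B = (4pi*10^-7) * 54200000000000 / (4*pi * 954217026125) * 1e9
= 68109728.729827 / 11991044796818.4 * 1e9
= 5680.0496 nT

5680.0496


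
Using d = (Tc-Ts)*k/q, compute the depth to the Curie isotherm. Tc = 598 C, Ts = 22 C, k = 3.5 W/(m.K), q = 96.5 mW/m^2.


T_Curie - T_surf = 598 - 22 = 576 C
Convert q to W/m^2: 96.5 mW/m^2 = 0.0965 W/m^2
d = 576 * 3.5 / 0.0965 = 20891.19 m

20891.19


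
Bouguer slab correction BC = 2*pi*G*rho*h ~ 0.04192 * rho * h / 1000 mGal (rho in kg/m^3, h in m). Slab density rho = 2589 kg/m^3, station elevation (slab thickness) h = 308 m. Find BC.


BC = 0.04192 * rho * h / 1000
= 0.04192 * 2589 * 308 / 1000
= 33.4275 mGal

33.4275


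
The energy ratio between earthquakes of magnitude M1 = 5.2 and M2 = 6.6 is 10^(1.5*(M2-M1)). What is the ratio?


M2 - M1 = 6.6 - 5.2 = 1.4
1.5 * 1.4 = 2.1
ratio = 10^2.1 = 125.89

125.89


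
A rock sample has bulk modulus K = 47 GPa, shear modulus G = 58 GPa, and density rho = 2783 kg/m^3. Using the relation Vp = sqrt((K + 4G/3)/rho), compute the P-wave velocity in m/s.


First compute the effective modulus:
K + 4G/3 = 47e9 + 4*58e9/3 = 124333333333.33 Pa
Then divide by density:
124333333333.33 / 2783 = 44676009.1029 Pa/(kg/m^3)
Take the square root:
Vp = sqrt(44676009.1029) = 6684.01 m/s

6684.01


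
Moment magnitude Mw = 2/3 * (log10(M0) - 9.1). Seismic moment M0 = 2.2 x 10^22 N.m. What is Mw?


log10(M0) = log10(2.2 x 10^22) = 22.3424
Mw = 2/3 * (22.3424 - 9.1)
= 2/3 * 13.2424
= 8.83

8.83


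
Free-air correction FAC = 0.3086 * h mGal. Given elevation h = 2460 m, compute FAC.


FAC = 0.3086 * h
= 0.3086 * 2460
= 759.156 mGal

759.156


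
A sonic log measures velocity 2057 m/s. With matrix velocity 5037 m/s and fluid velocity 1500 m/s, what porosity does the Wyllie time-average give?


1/V - 1/Vm = 1/2057 - 1/5037 = 0.00028761
1/Vf - 1/Vm = 1/1500 - 1/5037 = 0.00046814
phi = 0.00028761 / 0.00046814 = 0.6144

0.6144


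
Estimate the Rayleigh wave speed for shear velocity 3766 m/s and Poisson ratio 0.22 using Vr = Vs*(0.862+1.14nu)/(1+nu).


Numerator factor = 0.862 + 1.14*0.22 = 1.1128
Denominator = 1 + 0.22 = 1.22
Vr = 3766 * 1.1128 / 1.22 = 3435.09 m/s

3435.09


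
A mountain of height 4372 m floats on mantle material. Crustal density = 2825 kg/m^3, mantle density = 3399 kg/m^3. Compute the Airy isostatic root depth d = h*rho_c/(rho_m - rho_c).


rho_m - rho_c = 3399 - 2825 = 574
d = 4372 * 2825 / 574
= 12350900 / 574
= 21517.25 m

21517.25


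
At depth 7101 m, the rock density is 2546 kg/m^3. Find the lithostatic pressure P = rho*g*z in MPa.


P = rho * g * z / 1e6
= 2546 * 9.81 * 7101 / 1e6
= 177356422.26 / 1e6
= 177.3564 MPa

177.3564


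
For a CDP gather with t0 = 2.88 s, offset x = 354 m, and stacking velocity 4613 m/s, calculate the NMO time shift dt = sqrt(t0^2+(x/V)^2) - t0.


x/Vnmo = 354/4613 = 0.07674
(x/Vnmo)^2 = 0.005889
t0^2 = 8.2944
sqrt(8.2944 + 0.005889) = 2.881022
dt = 2.881022 - 2.88 = 0.001022

0.001022


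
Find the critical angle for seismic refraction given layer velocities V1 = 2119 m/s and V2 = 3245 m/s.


V1/V2 = 2119/3245 = 0.653005
theta_c = arcsin(0.653005) = 40.7685 degrees

40.7685


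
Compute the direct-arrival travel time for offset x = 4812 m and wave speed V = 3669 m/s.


t = x / V
= 4812 / 3669
= 1.3115 s

1.3115


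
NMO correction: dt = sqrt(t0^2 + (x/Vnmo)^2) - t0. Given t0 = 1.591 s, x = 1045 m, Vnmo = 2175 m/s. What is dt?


x/Vnmo = 1045/2175 = 0.48046
(x/Vnmo)^2 = 0.230842
t0^2 = 2.531281
sqrt(2.531281 + 0.230842) = 1.661963
dt = 1.661963 - 1.591 = 0.070963

0.070963


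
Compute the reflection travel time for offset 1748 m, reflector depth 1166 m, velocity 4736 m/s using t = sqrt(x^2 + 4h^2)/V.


x^2 + 4h^2 = 1748^2 + 4*1166^2 = 3055504 + 5438224 = 8493728
sqrt(8493728) = 2914.4001
t = 2914.4001 / 4736 = 0.6154 s

0.6154


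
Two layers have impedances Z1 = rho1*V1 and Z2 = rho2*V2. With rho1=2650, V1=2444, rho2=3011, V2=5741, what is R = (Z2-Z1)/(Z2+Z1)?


Z1 = 2650 * 2444 = 6476600
Z2 = 3011 * 5741 = 17286151
R = (17286151 - 6476600) / (17286151 + 6476600) = 10809551 / 23762751 = 0.4549

0.4549


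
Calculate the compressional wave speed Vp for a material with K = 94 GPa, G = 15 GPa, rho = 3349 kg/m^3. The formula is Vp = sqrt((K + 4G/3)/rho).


First compute the effective modulus:
K + 4G/3 = 94e9 + 4*15e9/3 = 114000000000.0 Pa
Then divide by density:
114000000000.0 / 3349 = 34040011.9439 Pa/(kg/m^3)
Take the square root:
Vp = sqrt(34040011.9439) = 5834.38 m/s

5834.38


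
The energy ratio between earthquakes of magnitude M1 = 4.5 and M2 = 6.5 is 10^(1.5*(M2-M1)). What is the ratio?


M2 - M1 = 6.5 - 4.5 = 2.0
1.5 * 2.0 = 3.0
ratio = 10^3.0 = 1000.0

1000.0


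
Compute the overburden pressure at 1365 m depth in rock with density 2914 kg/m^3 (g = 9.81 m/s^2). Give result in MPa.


P = rho * g * z / 1e6
= 2914 * 9.81 * 1365 / 1e6
= 39020354.1 / 1e6
= 39.0204 MPa

39.0204


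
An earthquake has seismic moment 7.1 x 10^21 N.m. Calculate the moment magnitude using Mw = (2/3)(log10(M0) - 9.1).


log10(M0) = log10(7.1 x 10^21) = 21.8513
Mw = 2/3 * (21.8513 - 9.1)
= 2/3 * 12.7513
= 8.5

8.5


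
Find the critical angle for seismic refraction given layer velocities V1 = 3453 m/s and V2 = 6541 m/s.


V1/V2 = 3453/6541 = 0.527901
theta_c = arcsin(0.527901) = 31.8637 degrees

31.8637


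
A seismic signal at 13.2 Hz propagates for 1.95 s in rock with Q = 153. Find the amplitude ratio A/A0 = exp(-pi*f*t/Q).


pi*f*t/Q = pi*13.2*1.95/153 = 0.528527
A/A0 = exp(-0.528527) = 0.589473

0.589473


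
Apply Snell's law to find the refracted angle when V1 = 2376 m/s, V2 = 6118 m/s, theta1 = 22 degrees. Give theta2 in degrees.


sin(theta1) = sin(22 deg) = 0.374607
sin(theta2) = V2/V1 * sin(theta1) = 6118/2376 * 0.374607 = 0.96458
theta2 = arcsin(0.96458) = 74.705 degrees

74.705


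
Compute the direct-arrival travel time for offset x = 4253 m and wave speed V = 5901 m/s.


t = x / V
= 4253 / 5901
= 0.7207 s

0.7207


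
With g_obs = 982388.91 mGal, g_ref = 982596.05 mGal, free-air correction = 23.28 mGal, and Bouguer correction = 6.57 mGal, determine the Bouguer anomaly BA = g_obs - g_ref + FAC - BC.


BA = g_obs - g_ref + FAC - BC
= 982388.91 - 982596.05 + 23.28 - 6.57
= -190.43 mGal

-190.43


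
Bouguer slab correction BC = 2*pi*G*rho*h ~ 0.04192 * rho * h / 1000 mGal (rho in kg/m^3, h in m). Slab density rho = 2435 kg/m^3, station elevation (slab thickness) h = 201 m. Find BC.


BC = 0.04192 * rho * h / 1000
= 0.04192 * 2435 * 201 / 1000
= 20.5171 mGal

20.5171


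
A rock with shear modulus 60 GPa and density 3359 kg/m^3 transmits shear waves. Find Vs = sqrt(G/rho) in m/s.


Convert G to Pa: G = 60e9 Pa
Compute G/rho = 60e9 / 3359 = 17862459.0652
Vs = sqrt(17862459.0652) = 4226.4 m/s

4226.4


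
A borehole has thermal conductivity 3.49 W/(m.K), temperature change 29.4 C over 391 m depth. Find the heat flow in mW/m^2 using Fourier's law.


q = k * dT / dz * 1000
= 3.49 * 29.4 / 391 * 1000
= 0.262419 * 1000
= 262.4194 mW/m^2

262.4194


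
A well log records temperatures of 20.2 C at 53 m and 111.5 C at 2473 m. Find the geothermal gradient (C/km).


dT = 111.5 - 20.2 = 91.3 C
dz = 2473 - 53 = 2420 m
gradient = dT/dz * 1000 = 91.3/2420 * 1000 = 37.7273 C/km

37.7273


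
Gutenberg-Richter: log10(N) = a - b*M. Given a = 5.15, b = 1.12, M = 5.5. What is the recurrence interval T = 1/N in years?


log10(N) = 5.15 - 1.12*5.5 = -1.01
N = 10^-1.01 = 0.097724
T = 1/N = 1/0.097724 = 10.2329 years

10.2329


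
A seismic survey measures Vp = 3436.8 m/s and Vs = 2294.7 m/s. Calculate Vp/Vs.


Vp/Vs = 3436.8 / 2294.7
= 1.4977

1.4977


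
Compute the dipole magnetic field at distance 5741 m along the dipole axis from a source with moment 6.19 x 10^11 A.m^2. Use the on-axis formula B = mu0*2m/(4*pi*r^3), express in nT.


m = 6.19 x 10^11 = 619000000000 A.m^2
2m = 1238000000000 A.m^2
r^3 = 5741^3 = 189218084021
B = (4pi*10^-7) * 1238000000000 / (4*pi * 189218084021) * 1e9
= 1555716.682058 / 2377784570746.84 * 1e9
= 654.2715 nT

654.2715


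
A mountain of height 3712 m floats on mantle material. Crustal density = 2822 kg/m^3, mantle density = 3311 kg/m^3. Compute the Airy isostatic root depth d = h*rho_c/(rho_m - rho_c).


rho_m - rho_c = 3311 - 2822 = 489
d = 3712 * 2822 / 489
= 10475264 / 489
= 21421.81 m

21421.81


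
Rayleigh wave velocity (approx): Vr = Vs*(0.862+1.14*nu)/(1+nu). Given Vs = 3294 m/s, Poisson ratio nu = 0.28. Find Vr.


Numerator factor = 0.862 + 1.14*0.28 = 1.1812
Denominator = 1 + 0.28 = 1.28
Vr = 3294 * 1.1812 / 1.28 = 3039.74 m/s

3039.74


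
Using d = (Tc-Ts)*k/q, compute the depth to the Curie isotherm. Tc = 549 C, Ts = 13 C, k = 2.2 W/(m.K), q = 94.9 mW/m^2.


T_Curie - T_surf = 549 - 13 = 536 C
Convert q to W/m^2: 94.9 mW/m^2 = 0.0949 W/m^2
d = 536 * 2.2 / 0.0949 = 12425.71 m

12425.71


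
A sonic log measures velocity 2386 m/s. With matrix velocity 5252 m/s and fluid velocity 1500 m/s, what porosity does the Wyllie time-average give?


1/V - 1/Vm = 1/2386 - 1/5252 = 0.00022871
1/Vf - 1/Vm = 1/1500 - 1/5252 = 0.00047626
phi = 0.00022871 / 0.00047626 = 0.4802

0.4802


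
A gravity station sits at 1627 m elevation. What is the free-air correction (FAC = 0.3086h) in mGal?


FAC = 0.3086 * h
= 0.3086 * 1627
= 502.0922 mGal

502.0922


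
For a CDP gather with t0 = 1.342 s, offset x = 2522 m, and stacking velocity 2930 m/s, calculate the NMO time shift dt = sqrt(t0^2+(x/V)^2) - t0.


x/Vnmo = 2522/2930 = 0.860751
(x/Vnmo)^2 = 0.740892
t0^2 = 1.800964
sqrt(1.800964 + 0.740892) = 1.59432
dt = 1.59432 - 1.342 = 0.25232

0.25232


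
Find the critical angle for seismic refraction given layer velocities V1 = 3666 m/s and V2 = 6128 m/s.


V1/V2 = 3666/6128 = 0.598238
theta_c = arcsin(0.598238) = 36.7438 degrees

36.7438


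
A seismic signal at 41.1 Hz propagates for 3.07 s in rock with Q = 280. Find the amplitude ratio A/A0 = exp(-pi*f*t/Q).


pi*f*t/Q = pi*41.1*3.07/280 = 1.415703
A/A0 = exp(-1.415703) = 0.242755

0.242755


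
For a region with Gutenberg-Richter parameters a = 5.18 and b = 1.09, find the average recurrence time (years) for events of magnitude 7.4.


log10(N) = 5.18 - 1.09*7.4 = -2.886
N = 10^-2.886 = 0.0013
T = 1/N = 1/0.0013 = 769.1304 years

769.1304


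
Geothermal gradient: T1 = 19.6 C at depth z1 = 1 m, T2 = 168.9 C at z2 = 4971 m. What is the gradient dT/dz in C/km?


dT = 168.9 - 19.6 = 149.3 C
dz = 4971 - 1 = 4970 m
gradient = dT/dz * 1000 = 149.3/4970 * 1000 = 30.0402 C/km

30.0402


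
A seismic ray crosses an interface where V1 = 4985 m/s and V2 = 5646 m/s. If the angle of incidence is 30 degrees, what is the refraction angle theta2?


sin(theta1) = sin(30 deg) = 0.5
sin(theta2) = V2/V1 * sin(theta1) = 5646/4985 * 0.5 = 0.566299
theta2 = arcsin(0.566299) = 34.4925 degrees

34.4925


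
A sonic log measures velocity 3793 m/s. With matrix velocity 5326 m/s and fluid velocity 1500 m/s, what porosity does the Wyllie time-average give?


1/V - 1/Vm = 1/3793 - 1/5326 = 7.589e-05
1/Vf - 1/Vm = 1/1500 - 1/5326 = 0.00047891
phi = 7.589e-05 / 0.00047891 = 0.1585

0.1585


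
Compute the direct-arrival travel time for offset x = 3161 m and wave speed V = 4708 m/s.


t = x / V
= 3161 / 4708
= 0.6714 s

0.6714


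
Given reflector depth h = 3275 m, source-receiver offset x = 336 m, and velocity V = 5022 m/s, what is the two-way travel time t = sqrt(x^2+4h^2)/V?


x^2 + 4h^2 = 336^2 + 4*3275^2 = 112896 + 42902500 = 43015396
sqrt(43015396) = 6558.6124
t = 6558.6124 / 5022 = 1.306 s

1.306


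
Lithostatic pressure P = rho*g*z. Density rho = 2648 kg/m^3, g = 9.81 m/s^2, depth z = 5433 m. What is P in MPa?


P = rho * g * z / 1e6
= 2648 * 9.81 * 5433 / 1e6
= 141132389.04 / 1e6
= 141.1324 MPa

141.1324


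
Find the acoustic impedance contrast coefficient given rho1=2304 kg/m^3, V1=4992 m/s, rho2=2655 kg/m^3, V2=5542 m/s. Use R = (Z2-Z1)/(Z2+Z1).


Z1 = 2304 * 4992 = 11501568
Z2 = 2655 * 5542 = 14714010
R = (14714010 - 11501568) / (14714010 + 11501568) = 3212442 / 26215578 = 0.1225

0.1225


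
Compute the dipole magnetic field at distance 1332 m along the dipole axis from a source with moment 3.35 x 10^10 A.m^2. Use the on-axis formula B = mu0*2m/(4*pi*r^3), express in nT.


m = 3.35 x 10^10 = 33500000000 A.m^2
2m = 67000000000 A.m^2
r^3 = 1332^3 = 2363266368
B = (4pi*10^-7) * 67000000000 / (4*pi * 2363266368) * 1e9
= 84194.683116 / 29697681040.74 * 1e9
= 2835.0592 nT

2835.0592


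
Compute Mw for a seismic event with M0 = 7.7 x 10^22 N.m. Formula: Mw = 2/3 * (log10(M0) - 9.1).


log10(M0) = log10(7.7 x 10^22) = 22.8865
Mw = 2/3 * (22.8865 - 9.1)
= 2/3 * 13.7865
= 9.19

9.19


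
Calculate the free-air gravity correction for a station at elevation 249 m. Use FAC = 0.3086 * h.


FAC = 0.3086 * h
= 0.3086 * 249
= 76.8414 mGal

76.8414


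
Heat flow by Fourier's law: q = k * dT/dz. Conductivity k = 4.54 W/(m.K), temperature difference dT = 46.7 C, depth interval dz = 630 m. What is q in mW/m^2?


q = k * dT / dz * 1000
= 4.54 * 46.7 / 630 * 1000
= 0.336537 * 1000
= 336.5365 mW/m^2

336.5365


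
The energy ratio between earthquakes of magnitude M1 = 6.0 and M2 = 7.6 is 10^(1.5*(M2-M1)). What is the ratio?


M2 - M1 = 7.6 - 6.0 = 1.6
1.5 * 1.6 = 2.4
ratio = 10^2.4 = 251.19

251.19


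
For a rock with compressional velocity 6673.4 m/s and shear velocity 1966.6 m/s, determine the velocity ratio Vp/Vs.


Vp/Vs = 6673.4 / 1966.6
= 3.3934

3.3934


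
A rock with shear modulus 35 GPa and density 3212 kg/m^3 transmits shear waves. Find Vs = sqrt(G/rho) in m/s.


Convert G to Pa: G = 35e9 Pa
Compute G/rho = 35e9 / 3212 = 10896637.609
Vs = sqrt(10896637.609) = 3301.01 m/s

3301.01


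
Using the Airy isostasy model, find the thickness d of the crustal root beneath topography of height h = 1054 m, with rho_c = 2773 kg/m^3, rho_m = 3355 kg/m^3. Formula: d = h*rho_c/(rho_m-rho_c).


rho_m - rho_c = 3355 - 2773 = 582
d = 1054 * 2773 / 582
= 2922742 / 582
= 5021.89 m

5021.89


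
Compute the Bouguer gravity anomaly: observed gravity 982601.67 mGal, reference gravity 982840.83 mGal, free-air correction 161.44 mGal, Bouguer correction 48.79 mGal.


BA = g_obs - g_ref + FAC - BC
= 982601.67 - 982840.83 + 161.44 - 48.79
= -126.51 mGal

-126.51


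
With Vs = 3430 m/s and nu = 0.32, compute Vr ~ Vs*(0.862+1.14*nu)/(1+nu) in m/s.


Numerator factor = 0.862 + 1.14*0.32 = 1.2268
Denominator = 1 + 0.32 = 1.32
Vr = 3430 * 1.2268 / 1.32 = 3187.82 m/s

3187.82


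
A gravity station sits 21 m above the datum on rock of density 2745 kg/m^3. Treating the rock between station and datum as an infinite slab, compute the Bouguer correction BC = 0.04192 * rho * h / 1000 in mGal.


BC = 0.04192 * rho * h / 1000
= 0.04192 * 2745 * 21 / 1000
= 2.4165 mGal

2.4165


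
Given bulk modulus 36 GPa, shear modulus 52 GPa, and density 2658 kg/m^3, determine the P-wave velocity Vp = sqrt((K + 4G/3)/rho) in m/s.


First compute the effective modulus:
K + 4G/3 = 36e9 + 4*52e9/3 = 105333333333.33 Pa
Then divide by density:
105333333333.33 / 2658 = 39628793.5791 Pa/(kg/m^3)
Take the square root:
Vp = sqrt(39628793.5791) = 6295.14 m/s

6295.14


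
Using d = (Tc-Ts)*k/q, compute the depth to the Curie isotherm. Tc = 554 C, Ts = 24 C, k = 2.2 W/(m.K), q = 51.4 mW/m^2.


T_Curie - T_surf = 554 - 24 = 530 C
Convert q to W/m^2: 51.4 mW/m^2 = 0.0514 W/m^2
d = 530 * 2.2 / 0.0514 = 22684.82 m

22684.82


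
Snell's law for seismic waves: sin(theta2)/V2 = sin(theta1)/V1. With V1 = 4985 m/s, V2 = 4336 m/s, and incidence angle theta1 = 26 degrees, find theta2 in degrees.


sin(theta1) = sin(26 deg) = 0.438371
sin(theta2) = V2/V1 * sin(theta1) = 4336/4985 * 0.438371 = 0.381299
theta2 = arcsin(0.381299) = 22.4142 degrees

22.4142


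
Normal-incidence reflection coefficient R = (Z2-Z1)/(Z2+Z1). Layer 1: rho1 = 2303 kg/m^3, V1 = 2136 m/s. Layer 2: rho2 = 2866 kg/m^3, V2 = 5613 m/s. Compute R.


Z1 = 2303 * 2136 = 4919208
Z2 = 2866 * 5613 = 16086858
R = (16086858 - 4919208) / (16086858 + 4919208) = 11167650 / 21006066 = 0.5316

0.5316


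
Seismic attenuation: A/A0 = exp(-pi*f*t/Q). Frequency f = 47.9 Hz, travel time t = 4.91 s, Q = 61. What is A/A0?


pi*f*t/Q = pi*47.9*4.91/61 = 12.112591
A/A0 = exp(-12.112591) = 5e-06

5.000000e-06


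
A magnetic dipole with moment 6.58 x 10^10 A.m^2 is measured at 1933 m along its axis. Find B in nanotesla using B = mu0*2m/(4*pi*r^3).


m = 6.58 x 10^10 = 65800000000 A.m^2
2m = 131600000000 A.m^2
r^3 = 1933^3 = 7222633237
B = (4pi*10^-7) * 131600000000 / (4*pi * 7222633237) * 1e9
= 165373.437285 / 90762286067.73 * 1e9
= 1822.0502 nT

1822.0502


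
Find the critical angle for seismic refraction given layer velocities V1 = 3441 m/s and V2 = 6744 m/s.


V1/V2 = 3441/6744 = 0.510231
theta_c = arcsin(0.510231) = 30.6792 degrees

30.6792


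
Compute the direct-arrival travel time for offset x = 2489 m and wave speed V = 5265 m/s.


t = x / V
= 2489 / 5265
= 0.4727 s

0.4727


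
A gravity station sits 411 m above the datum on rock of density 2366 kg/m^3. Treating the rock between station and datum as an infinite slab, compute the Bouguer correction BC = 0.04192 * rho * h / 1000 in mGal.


BC = 0.04192 * rho * h / 1000
= 0.04192 * 2366 * 411 / 1000
= 40.7641 mGal

40.7641


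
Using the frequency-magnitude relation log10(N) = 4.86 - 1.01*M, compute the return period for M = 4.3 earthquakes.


log10(N) = 4.86 - 1.01*4.3 = 0.517
N = 10^0.517 = 3.288516
T = 1/N = 1/3.288516 = 0.3041 years

0.3041


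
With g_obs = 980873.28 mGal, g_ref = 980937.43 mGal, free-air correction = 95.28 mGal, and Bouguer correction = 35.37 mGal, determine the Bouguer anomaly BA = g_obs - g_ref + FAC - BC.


BA = g_obs - g_ref + FAC - BC
= 980873.28 - 980937.43 + 95.28 - 35.37
= -4.24 mGal

-4.24


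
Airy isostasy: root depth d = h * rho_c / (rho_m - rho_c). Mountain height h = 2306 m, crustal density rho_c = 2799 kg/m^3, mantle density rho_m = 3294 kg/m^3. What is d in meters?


rho_m - rho_c = 3294 - 2799 = 495
d = 2306 * 2799 / 495
= 6454494 / 495
= 13039.38 m

13039.38


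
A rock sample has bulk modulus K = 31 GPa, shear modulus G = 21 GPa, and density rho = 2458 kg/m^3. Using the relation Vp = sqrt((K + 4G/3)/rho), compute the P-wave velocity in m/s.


First compute the effective modulus:
K + 4G/3 = 31e9 + 4*21e9/3 = 59000000000.0 Pa
Then divide by density:
59000000000.0 / 2458 = 24003254.6786 Pa/(kg/m^3)
Take the square root:
Vp = sqrt(24003254.6786) = 4899.31 m/s

4899.31


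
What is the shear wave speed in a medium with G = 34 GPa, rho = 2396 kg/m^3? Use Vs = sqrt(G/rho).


Convert G to Pa: G = 34e9 Pa
Compute G/rho = 34e9 / 2396 = 14190317.1953
Vs = sqrt(14190317.1953) = 3767.0 m/s

3767.0


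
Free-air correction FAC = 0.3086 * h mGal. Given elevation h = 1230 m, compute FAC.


FAC = 0.3086 * h
= 0.3086 * 1230
= 379.578 mGal

379.578


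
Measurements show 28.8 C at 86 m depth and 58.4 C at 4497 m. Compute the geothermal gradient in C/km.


dT = 58.4 - 28.8 = 29.6 C
dz = 4497 - 86 = 4411 m
gradient = dT/dz * 1000 = 29.6/4411 * 1000 = 6.7105 C/km

6.7105


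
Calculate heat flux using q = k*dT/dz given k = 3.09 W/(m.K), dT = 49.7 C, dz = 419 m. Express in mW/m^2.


q = k * dT / dz * 1000
= 3.09 * 49.7 / 419 * 1000
= 0.366523 * 1000
= 366.5227 mW/m^2

366.5227


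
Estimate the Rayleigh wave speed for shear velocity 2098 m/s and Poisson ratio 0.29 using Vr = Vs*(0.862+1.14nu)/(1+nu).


Numerator factor = 0.862 + 1.14*0.29 = 1.1926
Denominator = 1 + 0.29 = 1.29
Vr = 2098 * 1.1926 / 1.29 = 1939.59 m/s

1939.59


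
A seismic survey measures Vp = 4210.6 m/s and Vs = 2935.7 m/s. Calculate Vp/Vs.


Vp/Vs = 4210.6 / 2935.7
= 1.4343

1.4343


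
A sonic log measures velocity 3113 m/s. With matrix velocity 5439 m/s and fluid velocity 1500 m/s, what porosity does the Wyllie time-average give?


1/V - 1/Vm = 1/3113 - 1/5439 = 0.00013738
1/Vf - 1/Vm = 1/1500 - 1/5439 = 0.00048281
phi = 0.00013738 / 0.00048281 = 0.2845

0.2845


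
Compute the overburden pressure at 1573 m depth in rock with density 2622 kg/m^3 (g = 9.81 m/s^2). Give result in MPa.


P = rho * g * z / 1e6
= 2622 * 9.81 * 1573 / 1e6
= 40460422.86 / 1e6
= 40.4604 MPa

40.4604


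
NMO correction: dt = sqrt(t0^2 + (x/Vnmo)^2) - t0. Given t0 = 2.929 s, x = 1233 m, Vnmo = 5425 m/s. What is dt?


x/Vnmo = 1233/5425 = 0.227281
(x/Vnmo)^2 = 0.051657
t0^2 = 8.579041
sqrt(8.579041 + 0.051657) = 2.937805
dt = 2.937805 - 2.929 = 0.008805

0.008805


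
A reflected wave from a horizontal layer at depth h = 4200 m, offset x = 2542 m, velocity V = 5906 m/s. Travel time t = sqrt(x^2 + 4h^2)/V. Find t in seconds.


x^2 + 4h^2 = 2542^2 + 4*4200^2 = 6461764 + 70560000 = 77021764
sqrt(77021764) = 8776.2044
t = 8776.2044 / 5906 = 1.486 s

1.486


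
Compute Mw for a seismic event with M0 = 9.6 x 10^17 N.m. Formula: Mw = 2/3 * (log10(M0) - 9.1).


log10(M0) = log10(9.6 x 10^17) = 17.9823
Mw = 2/3 * (17.9823 - 9.1)
= 2/3 * 8.8823
= 5.92

5.92


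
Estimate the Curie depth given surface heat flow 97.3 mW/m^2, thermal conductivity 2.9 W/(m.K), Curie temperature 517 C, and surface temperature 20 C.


T_Curie - T_surf = 517 - 20 = 497 C
Convert q to W/m^2: 97.3 mW/m^2 = 0.0973 W/m^2
d = 497 * 2.9 / 0.0973 = 14812.95 m

14812.95


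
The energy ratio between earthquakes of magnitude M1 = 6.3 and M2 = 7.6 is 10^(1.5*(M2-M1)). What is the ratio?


M2 - M1 = 7.6 - 6.3 = 1.3
1.5 * 1.3 = 1.95
ratio = 10^1.95 = 89.13

89.13


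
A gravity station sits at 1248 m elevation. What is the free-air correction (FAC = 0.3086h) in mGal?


FAC = 0.3086 * h
= 0.3086 * 1248
= 385.1328 mGal

385.1328


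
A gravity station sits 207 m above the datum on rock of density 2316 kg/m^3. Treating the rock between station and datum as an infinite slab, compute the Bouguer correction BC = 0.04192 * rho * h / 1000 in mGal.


BC = 0.04192 * rho * h / 1000
= 0.04192 * 2316 * 207 / 1000
= 20.097 mGal

20.097


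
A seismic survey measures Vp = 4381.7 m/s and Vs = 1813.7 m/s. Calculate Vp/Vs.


Vp/Vs = 4381.7 / 1813.7
= 2.4159

2.4159


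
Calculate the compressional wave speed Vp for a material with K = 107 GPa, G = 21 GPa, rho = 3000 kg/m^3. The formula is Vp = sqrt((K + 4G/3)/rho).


First compute the effective modulus:
K + 4G/3 = 107e9 + 4*21e9/3 = 135000000000.0 Pa
Then divide by density:
135000000000.0 / 3000 = 45000000.0 Pa/(kg/m^3)
Take the square root:
Vp = sqrt(45000000.0) = 6708.2 m/s

6708.2


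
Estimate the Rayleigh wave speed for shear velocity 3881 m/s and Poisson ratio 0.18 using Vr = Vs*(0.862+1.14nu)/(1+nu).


Numerator factor = 0.862 + 1.14*0.18 = 1.0672
Denominator = 1 + 0.18 = 1.18
Vr = 3881 * 1.0672 / 1.18 = 3510.0 m/s

3510.0


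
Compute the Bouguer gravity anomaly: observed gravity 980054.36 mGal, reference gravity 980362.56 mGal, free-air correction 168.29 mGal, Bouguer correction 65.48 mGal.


BA = g_obs - g_ref + FAC - BC
= 980054.36 - 980362.56 + 168.29 - 65.48
= -205.39 mGal

-205.39


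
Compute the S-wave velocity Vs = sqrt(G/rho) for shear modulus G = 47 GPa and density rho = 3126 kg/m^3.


Convert G to Pa: G = 47e9 Pa
Compute G/rho = 47e9 / 3126 = 15035188.7396
Vs = sqrt(15035188.7396) = 3877.52 m/s

3877.52


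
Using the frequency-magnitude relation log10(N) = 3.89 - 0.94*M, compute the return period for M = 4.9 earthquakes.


log10(N) = 3.89 - 0.94*4.9 = -0.716
N = 10^-0.716 = 0.192309
T = 1/N = 1/0.192309 = 5.2 years

5.2


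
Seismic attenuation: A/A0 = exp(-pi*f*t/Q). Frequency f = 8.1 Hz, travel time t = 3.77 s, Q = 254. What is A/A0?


pi*f*t/Q = pi*8.1*3.77/254 = 0.377696
A/A0 = exp(-0.377696) = 0.685439

0.685439
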